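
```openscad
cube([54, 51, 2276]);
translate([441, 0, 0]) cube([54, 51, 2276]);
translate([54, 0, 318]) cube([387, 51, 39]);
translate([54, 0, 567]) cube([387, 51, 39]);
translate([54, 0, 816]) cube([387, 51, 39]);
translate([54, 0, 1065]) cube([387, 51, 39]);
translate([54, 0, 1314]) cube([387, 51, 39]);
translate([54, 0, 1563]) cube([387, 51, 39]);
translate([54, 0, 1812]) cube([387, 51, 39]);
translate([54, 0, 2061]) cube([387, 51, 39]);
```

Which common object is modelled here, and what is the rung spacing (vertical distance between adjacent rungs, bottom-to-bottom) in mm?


A ladder. The rung spacing is 249 mm.

Two tall 54×51 posts with 8 short bars between them — a ladder. Adjacent rungs sit at z = 318 and z = 567, so the spacing is 567 − 318 = 249 mm.


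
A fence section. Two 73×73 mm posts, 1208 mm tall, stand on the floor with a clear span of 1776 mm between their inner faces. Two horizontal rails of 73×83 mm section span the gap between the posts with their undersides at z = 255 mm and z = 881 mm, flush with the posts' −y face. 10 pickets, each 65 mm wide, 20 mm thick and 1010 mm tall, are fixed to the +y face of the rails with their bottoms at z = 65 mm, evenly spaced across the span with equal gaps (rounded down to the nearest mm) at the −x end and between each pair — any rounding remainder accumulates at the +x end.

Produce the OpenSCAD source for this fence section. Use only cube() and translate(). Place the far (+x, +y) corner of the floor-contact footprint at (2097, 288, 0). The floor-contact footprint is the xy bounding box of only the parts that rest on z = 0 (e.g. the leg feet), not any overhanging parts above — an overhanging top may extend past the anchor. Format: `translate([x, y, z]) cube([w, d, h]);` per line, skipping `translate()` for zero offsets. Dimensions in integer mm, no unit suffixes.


translate([175, 215, 0]) cube([73, 73, 1208]);
translate([2024, 215, 0]) cube([73, 73, 1208]);
translate([248, 215, 255]) cube([1776, 73, 83]);
translate([248, 215, 881]) cube([1776, 73, 83]);
translate([350, 288, 65]) cube([65, 20, 1010]);
translate([517, 288, 65]) cube([65, 20, 1010]);
translate([684, 288, 65]) cube([65, 20, 1010]);
translate([851, 288, 65]) cube([65, 20, 1010]);
translate([1018, 288, 65]) cube([65, 20, 1010]);
translate([1185, 288, 65]) cube([65, 20, 1010]);
translate([1352, 288, 65]) cube([65, 20, 1010]);
translate([1519, 288, 65]) cube([65, 20, 1010]);
translate([1686, 288, 65]) cube([65, 20, 1010]);
translate([1853, 288, 65]) cube([65, 20, 1010]);


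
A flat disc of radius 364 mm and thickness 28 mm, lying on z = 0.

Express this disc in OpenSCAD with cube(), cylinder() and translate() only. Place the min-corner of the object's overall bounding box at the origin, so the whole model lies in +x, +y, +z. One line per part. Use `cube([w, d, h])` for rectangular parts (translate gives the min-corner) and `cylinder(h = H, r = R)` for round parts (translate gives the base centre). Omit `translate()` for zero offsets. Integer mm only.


translate([364, 364, 0]) cylinder(h = 28, r = 364);


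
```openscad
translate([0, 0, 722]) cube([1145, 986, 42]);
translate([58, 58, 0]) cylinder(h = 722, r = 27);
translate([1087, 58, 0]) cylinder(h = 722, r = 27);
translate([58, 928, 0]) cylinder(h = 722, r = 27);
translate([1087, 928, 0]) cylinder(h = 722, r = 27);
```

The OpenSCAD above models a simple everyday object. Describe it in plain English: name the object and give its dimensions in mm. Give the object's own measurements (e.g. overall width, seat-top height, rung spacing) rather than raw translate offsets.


A rectangular dining table. The top is 1145×986×42 mm with its upper surface at z = 764 mm. It stands on four round legs of 54 mm diameter, each leg's bounding box inset 31 mm from the nearest pair of top edges, running from the floor to the underside of the top.


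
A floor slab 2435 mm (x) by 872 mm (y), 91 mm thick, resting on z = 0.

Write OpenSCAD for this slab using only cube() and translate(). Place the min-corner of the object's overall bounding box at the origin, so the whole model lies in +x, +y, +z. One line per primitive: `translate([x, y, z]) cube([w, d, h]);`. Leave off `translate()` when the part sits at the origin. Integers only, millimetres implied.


cube([2435, 872, 91]);


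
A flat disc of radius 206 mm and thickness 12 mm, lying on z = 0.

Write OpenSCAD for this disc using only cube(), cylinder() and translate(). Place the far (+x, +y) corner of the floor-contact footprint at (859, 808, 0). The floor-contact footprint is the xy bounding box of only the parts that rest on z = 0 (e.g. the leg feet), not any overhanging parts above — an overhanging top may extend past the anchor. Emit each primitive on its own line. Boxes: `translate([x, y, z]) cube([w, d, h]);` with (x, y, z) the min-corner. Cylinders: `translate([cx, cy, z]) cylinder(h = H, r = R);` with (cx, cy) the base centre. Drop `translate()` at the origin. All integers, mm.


translate([653, 602, 0]) cylinder(h = 12, r = 206);


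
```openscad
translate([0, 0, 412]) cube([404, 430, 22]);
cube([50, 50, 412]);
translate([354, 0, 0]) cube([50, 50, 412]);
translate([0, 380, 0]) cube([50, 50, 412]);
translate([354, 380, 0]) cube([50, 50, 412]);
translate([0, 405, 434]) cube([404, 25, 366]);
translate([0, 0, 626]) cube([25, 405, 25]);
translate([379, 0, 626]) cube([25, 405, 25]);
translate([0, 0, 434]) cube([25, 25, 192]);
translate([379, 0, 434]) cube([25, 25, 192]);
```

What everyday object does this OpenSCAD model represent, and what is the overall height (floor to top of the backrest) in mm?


A chair. The overall height is 800 mm.

A slab on four corner posts with a tall panel at the back — a chair. The seat slab sits at z = 412 with thickness 22, and the 366 mm backrest starts at the seat top, so the overall height is 412 + 22 + 366 = 800 mm.


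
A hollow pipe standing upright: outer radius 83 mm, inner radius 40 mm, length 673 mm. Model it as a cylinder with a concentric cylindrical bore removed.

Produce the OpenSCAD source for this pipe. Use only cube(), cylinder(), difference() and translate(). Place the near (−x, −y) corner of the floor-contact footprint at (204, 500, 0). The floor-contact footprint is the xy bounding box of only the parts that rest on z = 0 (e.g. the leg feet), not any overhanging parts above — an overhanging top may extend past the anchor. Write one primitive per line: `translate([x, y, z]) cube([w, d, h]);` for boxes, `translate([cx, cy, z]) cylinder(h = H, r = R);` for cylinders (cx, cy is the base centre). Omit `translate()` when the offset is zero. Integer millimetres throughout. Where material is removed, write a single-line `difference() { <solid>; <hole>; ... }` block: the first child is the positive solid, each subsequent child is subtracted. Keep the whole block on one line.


difference() { translate([287, 583, 0]) cylinder(h = 673, r = 83); translate([287, 583, 0]) cylinder(h = 673, r = 40); }


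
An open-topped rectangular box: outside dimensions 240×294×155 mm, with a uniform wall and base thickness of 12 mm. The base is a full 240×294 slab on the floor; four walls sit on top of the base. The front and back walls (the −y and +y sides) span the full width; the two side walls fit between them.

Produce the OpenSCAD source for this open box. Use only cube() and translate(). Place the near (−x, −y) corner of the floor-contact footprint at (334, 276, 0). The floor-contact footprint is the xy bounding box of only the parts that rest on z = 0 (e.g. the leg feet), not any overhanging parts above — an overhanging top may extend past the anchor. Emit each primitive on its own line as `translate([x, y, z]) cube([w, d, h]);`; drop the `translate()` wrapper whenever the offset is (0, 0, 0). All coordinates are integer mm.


translate([334, 276, 0]) cube([240, 294, 12]);
translate([334, 276, 12]) cube([240, 12, 143]);
translate([334, 558, 12]) cube([240, 12, 143]);
translate([334, 288, 12]) cube([12, 270, 143]);
translate([562, 288, 12]) cube([12, 270, 143]);


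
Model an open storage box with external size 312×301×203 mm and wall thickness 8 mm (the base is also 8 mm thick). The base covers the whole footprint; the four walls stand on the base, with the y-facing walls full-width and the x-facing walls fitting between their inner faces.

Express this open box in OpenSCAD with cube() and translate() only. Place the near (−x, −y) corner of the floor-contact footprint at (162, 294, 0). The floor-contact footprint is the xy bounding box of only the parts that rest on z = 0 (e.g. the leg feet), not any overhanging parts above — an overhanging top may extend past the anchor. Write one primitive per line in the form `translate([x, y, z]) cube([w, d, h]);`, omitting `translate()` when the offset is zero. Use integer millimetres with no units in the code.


translate([162, 294, 0]) cube([312, 301, 8]);
translate([162, 294, 8]) cube([312, 8, 195]);
translate([162, 587, 8]) cube([312, 8, 195]);
translate([162, 302, 8]) cube([8, 285, 195]);
translate([466, 302, 8]) cube([8, 285, 195]);


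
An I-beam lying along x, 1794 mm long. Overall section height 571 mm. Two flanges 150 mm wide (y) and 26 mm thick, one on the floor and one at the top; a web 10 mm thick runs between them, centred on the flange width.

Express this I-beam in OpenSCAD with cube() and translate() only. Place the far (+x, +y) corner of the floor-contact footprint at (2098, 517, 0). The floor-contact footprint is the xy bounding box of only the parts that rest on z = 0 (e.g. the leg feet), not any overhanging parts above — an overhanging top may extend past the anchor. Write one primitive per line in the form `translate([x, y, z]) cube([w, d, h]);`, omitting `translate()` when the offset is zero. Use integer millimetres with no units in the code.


translate([304, 367, 0]) cube([1794, 150, 26]);
translate([304, 437, 26]) cube([1794, 10, 519]);
translate([304, 367, 545]) cube([1794, 150, 26]);


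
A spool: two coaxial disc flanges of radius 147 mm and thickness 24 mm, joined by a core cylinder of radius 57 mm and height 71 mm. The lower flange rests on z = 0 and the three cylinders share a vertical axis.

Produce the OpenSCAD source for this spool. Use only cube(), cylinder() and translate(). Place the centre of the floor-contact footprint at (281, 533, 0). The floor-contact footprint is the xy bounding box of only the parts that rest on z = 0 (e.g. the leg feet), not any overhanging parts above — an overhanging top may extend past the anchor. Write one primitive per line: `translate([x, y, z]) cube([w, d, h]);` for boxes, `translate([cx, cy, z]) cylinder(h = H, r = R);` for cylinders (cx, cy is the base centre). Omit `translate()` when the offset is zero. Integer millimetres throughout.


translate([281, 533, 0]) cylinder(h = 24, r = 147);
translate([281, 533, 24]) cylinder(h = 71, r = 57);
translate([281, 533, 95]) cylinder(h = 24, r = 147);


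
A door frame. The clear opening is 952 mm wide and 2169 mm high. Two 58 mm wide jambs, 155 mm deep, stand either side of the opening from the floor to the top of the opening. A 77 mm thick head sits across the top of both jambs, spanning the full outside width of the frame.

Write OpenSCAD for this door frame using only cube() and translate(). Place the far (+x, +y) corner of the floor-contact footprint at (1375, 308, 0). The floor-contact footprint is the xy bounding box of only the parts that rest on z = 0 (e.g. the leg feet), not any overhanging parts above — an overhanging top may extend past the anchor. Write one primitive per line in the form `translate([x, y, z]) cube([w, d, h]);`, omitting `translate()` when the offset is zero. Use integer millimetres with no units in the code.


translate([307, 153, 0]) cube([58, 155, 2169]);
translate([1317, 153, 0]) cube([58, 155, 2169]);
translate([307, 153, 2169]) cube([1068, 155, 77]);


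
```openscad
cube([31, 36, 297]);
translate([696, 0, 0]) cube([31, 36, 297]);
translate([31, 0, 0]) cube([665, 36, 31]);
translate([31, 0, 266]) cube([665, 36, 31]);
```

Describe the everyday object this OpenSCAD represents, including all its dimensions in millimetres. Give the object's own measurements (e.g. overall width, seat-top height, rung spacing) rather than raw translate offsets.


A rectangular picture frame lying in the x–z plane (depth along y). The opening is 665 mm wide (x) by 235 mm tall (z), surrounded by a border 31 mm wide on all four sides. The frame is 36 mm deep and is made of two full-height vertical stiles with two horizontal rails fitted between them.


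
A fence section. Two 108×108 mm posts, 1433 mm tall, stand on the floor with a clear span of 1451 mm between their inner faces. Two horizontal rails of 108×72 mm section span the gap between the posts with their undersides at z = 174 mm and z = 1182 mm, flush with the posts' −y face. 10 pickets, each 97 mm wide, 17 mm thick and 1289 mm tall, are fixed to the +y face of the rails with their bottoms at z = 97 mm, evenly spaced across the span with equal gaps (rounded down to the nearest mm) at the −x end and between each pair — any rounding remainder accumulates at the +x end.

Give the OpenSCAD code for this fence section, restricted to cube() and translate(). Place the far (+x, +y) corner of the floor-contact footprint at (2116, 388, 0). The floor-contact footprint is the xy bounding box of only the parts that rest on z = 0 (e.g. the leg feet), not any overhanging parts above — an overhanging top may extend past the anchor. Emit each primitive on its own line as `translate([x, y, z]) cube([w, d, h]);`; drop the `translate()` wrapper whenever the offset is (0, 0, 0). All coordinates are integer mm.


translate([449, 280, 0]) cube([108, 108, 1433]);
translate([2008, 280, 0]) cube([108, 108, 1433]);
translate([557, 280, 174]) cube([1451, 108, 72]);
translate([557, 280, 1182]) cube([1451, 108, 72]);
translate([600, 388, 97]) cube([97, 17, 1289]);
translate([740, 388, 97]) cube([97, 17, 1289]);
translate([880, 388, 97]) cube([97, 17, 1289]);
translate([1020, 388, 97]) cube([97, 17, 1289]);
translate([1160, 388, 97]) cube([97, 17, 1289]);
translate([1300, 388, 97]) cube([97, 17, 1289]);
translate([1440, 388, 97]) cube([97, 17, 1289]);
translate([1580, 388, 97]) cube([97, 17, 1289]);
translate([1720, 388, 97]) cube([97, 17, 1289]);
translate([1860, 388, 97]) cube([97, 17, 1289]);


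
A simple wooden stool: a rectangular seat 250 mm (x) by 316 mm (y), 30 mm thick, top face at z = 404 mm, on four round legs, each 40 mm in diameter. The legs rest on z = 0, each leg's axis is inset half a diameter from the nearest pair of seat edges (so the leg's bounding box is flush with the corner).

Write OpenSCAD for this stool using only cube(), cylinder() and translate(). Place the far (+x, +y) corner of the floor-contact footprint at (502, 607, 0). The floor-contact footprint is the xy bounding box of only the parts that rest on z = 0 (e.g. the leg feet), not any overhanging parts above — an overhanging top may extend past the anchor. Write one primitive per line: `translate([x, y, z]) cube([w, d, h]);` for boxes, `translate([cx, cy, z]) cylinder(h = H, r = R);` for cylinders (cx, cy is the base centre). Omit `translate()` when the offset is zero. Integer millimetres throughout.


translate([252, 291, 374]) cube([250, 316, 30]);
translate([272, 311, 0]) cylinder(h = 374, r = 20);
translate([482, 311, 0]) cylinder(h = 374, r = 20);
translate([272, 587, 0]) cylinder(h = 374, r = 20);
translate([482, 587, 0]) cylinder(h = 374, r = 20);


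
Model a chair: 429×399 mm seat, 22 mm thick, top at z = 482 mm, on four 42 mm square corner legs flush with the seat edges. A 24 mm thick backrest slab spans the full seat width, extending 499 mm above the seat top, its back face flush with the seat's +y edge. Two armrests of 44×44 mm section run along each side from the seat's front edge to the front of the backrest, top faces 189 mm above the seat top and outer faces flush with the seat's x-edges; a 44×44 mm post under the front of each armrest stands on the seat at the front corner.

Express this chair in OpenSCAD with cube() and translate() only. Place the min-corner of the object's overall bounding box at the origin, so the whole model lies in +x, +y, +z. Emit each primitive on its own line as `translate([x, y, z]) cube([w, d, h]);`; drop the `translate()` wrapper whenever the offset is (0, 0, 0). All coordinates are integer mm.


translate([0, 0, 460]) cube([429, 399, 22]);
cube([42, 42, 460]);
translate([387, 0, 0]) cube([42, 42, 460]);
translate([0, 357, 0]) cube([42, 42, 460]);
translate([387, 357, 0]) cube([42, 42, 460]);
translate([0, 375, 482]) cube([429, 24, 499]);
translate([0, 0, 627]) cube([44, 375, 44]);
translate([385, 0, 627]) cube([44, 375, 44]);
translate([0, 0, 482]) cube([44, 44, 145]);
translate([385, 0, 482]) cube([44, 44, 145]);


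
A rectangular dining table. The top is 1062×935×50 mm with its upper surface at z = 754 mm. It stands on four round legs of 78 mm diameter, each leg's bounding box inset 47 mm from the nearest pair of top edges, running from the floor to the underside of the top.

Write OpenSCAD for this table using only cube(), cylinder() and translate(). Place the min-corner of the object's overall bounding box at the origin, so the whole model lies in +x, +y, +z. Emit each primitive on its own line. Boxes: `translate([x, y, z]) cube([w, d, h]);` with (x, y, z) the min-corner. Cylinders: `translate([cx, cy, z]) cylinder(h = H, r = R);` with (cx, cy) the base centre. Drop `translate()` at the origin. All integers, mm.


translate([0, 0, 704]) cube([1062, 935, 50]);
translate([86, 86, 0]) cylinder(h = 704, r = 39);
translate([976, 86, 0]) cylinder(h = 704, r = 39);
translate([86, 849, 0]) cylinder(h = 704, r = 39);
translate([976, 849, 0]) cylinder(h = 704, r = 39);


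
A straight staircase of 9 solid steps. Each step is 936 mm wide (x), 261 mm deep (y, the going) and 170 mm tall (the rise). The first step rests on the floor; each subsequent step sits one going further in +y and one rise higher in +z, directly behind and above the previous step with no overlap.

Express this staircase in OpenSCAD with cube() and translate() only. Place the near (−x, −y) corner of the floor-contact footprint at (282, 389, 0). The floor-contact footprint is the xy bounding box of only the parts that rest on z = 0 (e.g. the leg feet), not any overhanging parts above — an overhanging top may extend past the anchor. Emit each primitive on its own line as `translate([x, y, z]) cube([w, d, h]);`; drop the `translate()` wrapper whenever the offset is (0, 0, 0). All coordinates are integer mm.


translate([282, 389, 0]) cube([936, 261, 170]);
translate([282, 650, 170]) cube([936, 261, 170]);
translate([282, 911, 340]) cube([936, 261, 170]);
translate([282, 1172, 510]) cube([936, 261, 170]);
translate([282, 1433, 680]) cube([936, 261, 170]);
translate([282, 1694, 850]) cube([936, 261, 170]);
translate([282, 1955, 1020]) cube([936, 261, 170]);
translate([282, 2216, 1190]) cube([936, 261, 170]);
translate([282, 2477, 1360]) cube([936, 261, 170]);


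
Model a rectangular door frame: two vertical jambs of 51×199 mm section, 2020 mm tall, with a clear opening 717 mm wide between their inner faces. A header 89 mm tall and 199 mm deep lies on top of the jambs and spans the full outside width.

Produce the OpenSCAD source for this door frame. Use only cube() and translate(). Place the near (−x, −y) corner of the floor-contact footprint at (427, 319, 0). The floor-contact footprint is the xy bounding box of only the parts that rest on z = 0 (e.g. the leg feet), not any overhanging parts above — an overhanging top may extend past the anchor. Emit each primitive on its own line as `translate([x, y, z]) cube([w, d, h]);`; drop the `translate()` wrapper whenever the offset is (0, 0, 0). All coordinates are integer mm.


translate([427, 319, 0]) cube([51, 199, 2020]);
translate([1195, 319, 0]) cube([51, 199, 2020]);
translate([427, 319, 2020]) cube([819, 199, 89]);


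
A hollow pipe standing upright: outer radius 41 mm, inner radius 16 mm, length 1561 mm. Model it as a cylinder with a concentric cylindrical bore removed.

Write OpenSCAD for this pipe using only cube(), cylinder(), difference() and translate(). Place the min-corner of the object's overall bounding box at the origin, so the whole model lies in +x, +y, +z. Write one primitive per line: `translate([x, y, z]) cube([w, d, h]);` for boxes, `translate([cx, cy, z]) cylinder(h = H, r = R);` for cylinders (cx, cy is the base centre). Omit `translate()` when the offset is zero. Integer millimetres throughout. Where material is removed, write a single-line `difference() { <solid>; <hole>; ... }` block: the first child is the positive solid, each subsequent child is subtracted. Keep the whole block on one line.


difference() { translate([41, 41, 0]) cylinder(h = 1561, r = 41); translate([41, 41, 0]) cylinder(h = 1561, r = 16); }


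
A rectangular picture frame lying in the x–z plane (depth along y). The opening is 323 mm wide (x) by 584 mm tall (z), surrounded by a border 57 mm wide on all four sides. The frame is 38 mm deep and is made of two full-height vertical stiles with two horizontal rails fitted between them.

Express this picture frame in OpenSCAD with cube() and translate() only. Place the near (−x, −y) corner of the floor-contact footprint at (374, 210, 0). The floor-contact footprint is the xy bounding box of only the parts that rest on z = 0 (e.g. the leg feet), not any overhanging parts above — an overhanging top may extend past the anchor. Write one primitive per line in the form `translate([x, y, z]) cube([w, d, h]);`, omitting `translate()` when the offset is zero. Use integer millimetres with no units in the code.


translate([374, 210, 0]) cube([57, 38, 698]);
translate([754, 210, 0]) cube([57, 38, 698]);
translate([431, 210, 0]) cube([323, 38, 57]);
translate([431, 210, 641]) cube([323, 38, 57]);


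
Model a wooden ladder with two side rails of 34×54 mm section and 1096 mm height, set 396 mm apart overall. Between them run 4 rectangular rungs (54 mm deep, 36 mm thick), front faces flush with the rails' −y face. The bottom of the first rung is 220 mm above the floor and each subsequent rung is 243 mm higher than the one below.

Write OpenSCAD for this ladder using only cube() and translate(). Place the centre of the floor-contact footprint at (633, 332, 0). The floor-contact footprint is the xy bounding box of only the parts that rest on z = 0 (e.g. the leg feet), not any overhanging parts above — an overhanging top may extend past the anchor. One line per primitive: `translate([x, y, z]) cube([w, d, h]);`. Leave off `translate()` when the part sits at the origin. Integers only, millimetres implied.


translate([435, 305, 0]) cube([34, 54, 1096]);
translate([797, 305, 0]) cube([34, 54, 1096]);
translate([469, 305, 220]) cube([328, 54, 36]);
translate([469, 305, 463]) cube([328, 54, 36]);
translate([469, 305, 706]) cube([328, 54, 36]);
translate([469, 305, 949]) cube([328, 54, 36]);


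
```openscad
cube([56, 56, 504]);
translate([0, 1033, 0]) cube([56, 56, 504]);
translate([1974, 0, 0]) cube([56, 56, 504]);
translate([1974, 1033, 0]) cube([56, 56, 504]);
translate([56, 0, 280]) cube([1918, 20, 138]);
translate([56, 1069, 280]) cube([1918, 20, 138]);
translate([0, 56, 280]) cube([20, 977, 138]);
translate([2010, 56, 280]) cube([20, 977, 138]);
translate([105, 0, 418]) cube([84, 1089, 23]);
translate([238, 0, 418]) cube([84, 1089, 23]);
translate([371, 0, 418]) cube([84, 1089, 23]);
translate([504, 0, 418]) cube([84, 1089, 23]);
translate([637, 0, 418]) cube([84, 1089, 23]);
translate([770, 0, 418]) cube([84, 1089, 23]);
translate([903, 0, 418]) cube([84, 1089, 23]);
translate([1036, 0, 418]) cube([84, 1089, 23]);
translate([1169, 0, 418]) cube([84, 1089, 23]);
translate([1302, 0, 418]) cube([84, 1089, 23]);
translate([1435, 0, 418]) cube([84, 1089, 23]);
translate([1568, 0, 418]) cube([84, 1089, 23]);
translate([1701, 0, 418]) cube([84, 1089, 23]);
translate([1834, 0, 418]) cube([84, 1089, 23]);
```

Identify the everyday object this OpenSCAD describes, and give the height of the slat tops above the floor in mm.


A bed frame. The slat-top height is 441 mm.

Four posts, four rails, and a row of slats — a bed frame. Slats sit on the rails at z = 280 + 138 = 418; with slat thickness 23, the top is 441 mm.


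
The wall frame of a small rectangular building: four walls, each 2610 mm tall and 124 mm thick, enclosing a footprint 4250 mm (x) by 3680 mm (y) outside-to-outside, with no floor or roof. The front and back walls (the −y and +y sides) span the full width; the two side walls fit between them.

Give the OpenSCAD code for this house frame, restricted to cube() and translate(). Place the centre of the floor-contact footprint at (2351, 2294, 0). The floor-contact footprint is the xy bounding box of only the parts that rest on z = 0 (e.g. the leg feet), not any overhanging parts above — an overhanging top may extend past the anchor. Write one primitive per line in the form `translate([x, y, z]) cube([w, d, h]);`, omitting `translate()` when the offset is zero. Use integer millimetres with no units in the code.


translate([226, 454, 0]) cube([4250, 124, 2610]);
translate([226, 4010, 0]) cube([4250, 124, 2610]);
translate([226, 578, 0]) cube([124, 3432, 2610]);
translate([4352, 578, 0]) cube([124, 3432, 2610]);


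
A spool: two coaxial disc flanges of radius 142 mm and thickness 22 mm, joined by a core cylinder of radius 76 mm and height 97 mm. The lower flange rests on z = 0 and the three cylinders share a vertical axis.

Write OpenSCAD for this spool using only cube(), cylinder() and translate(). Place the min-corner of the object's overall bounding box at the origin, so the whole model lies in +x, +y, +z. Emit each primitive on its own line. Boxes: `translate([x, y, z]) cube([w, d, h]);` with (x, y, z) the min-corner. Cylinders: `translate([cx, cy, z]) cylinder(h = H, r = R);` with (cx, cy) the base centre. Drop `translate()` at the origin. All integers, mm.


translate([142, 142, 0]) cylinder(h = 22, r = 142);
translate([142, 142, 22]) cylinder(h = 97, r = 76);
translate([142, 142, 119]) cylinder(h = 22, r = 142);


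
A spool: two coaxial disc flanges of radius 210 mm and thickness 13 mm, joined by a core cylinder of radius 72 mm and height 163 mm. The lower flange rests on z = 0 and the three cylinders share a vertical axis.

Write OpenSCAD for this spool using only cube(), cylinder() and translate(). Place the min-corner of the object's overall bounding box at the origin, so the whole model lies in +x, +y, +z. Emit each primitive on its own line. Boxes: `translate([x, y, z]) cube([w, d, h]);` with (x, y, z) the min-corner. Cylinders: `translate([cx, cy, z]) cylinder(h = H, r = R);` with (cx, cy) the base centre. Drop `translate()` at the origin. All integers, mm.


translate([210, 210, 0]) cylinder(h = 13, r = 210);
translate([210, 210, 13]) cylinder(h = 163, r = 72);
translate([210, 210, 176]) cylinder(h = 13, r = 210);


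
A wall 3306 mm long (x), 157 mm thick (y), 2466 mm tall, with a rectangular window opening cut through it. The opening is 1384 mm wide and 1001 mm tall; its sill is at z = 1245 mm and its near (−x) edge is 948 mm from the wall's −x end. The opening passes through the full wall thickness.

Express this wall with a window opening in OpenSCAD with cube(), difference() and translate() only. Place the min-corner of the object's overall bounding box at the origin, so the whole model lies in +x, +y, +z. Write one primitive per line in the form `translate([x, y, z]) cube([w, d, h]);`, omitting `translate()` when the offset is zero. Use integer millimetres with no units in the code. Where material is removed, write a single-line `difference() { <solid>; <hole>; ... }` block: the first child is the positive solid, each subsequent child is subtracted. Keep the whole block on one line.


difference() { cube([3306, 157, 2466]); translate([948, 0, 1245]) cube([1384, 157, 1001]); }


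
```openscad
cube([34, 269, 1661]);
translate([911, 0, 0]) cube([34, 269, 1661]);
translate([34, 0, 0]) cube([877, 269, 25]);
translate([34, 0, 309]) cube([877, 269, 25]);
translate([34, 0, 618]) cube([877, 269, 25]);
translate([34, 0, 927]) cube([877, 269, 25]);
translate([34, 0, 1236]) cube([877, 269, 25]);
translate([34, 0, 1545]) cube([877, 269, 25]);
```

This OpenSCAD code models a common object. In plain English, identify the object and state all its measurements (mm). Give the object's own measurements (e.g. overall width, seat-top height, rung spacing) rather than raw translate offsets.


An open bookshelf. Two side panels, each 34 mm thick, 269 mm deep and 1661 mm tall, stand 945 mm apart (outside-to-outside). Between them sit 6 shelves, each 25 mm thick and 269 mm deep, spanning the full gap between the sides. The bottom shelf rests on the floor (its underside at z = 0) and the clear gap between one shelf's top and the next shelf's underside is 284 mm.


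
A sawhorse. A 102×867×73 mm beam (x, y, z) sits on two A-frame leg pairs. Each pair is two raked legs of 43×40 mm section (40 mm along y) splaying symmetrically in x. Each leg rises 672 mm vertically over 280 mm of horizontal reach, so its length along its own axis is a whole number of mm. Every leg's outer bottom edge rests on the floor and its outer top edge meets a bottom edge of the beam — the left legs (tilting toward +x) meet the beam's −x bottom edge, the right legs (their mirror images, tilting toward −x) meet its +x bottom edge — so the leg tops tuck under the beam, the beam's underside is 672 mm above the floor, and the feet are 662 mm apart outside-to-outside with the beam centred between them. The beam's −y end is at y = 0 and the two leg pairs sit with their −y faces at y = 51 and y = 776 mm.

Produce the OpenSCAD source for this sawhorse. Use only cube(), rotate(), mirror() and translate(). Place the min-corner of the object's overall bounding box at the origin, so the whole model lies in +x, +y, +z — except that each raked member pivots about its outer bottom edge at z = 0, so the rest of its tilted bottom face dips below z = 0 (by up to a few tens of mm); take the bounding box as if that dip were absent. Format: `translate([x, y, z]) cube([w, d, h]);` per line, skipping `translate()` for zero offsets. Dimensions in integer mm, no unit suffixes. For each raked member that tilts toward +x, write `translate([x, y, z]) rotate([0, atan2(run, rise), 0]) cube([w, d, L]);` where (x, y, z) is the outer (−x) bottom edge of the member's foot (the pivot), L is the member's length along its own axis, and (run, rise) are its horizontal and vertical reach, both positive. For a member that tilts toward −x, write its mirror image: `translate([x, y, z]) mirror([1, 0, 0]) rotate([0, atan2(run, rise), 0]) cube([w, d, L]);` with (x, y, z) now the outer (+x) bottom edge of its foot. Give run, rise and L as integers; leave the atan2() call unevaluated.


translate([280, 0, 672]) cube([102, 867, 73]);
translate([0, 51, 0]) rotate([0, atan2(280, 672), 0]) cube([43, 40, 728]);
translate([662, 51, 0]) mirror([1, 0, 0]) rotate([0, atan2(280, 672), 0]) cube([43, 40, 728]);
translate([0, 776, 0]) rotate([0, atan2(280, 672), 0]) cube([43, 40, 728]);
translate([662, 776, 0]) mirror([1, 0, 0]) rotate([0, atan2(280, 672), 0]) cube([43, 40, 728]);


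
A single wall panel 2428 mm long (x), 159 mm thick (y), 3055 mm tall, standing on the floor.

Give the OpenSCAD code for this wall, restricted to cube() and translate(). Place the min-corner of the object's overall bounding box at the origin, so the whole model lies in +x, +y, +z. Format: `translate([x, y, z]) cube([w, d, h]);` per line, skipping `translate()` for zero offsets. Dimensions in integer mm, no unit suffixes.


cube([2428, 159, 3055]);


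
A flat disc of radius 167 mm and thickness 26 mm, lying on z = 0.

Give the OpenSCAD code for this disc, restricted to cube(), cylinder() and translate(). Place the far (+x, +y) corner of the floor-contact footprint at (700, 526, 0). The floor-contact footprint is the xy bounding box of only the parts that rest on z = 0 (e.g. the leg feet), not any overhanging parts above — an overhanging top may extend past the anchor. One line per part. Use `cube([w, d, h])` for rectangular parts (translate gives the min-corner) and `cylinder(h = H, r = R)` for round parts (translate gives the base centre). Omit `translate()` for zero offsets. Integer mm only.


translate([533, 359, 0]) cylinder(h = 26, r = 167);


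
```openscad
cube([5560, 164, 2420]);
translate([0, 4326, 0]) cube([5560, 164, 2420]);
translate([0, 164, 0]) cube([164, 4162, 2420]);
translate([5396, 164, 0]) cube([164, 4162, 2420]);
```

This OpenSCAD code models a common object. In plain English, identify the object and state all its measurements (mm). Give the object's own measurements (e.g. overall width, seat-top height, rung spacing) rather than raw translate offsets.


The wall frame of a small rectangular building: four walls, each 2420 mm tall and 164 mm thick, enclosing a footprint 5560 mm (x) by 4490 mm (y) outside-to-outside, with no floor or roof. The front and back walls (the −y and +y sides) span the full width; the two side walls fit between them.


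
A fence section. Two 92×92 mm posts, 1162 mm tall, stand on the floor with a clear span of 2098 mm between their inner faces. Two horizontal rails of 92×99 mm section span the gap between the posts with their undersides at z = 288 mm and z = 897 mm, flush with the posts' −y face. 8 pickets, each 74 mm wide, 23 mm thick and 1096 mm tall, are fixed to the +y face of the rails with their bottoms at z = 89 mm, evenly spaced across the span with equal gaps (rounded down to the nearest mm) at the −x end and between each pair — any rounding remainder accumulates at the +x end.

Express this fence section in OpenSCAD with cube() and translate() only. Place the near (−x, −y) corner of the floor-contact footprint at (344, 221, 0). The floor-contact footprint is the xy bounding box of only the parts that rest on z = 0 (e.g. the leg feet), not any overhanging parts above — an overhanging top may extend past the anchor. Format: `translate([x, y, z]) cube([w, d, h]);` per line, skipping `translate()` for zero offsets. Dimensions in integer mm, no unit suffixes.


translate([344, 221, 0]) cube([92, 92, 1162]);
translate([2534, 221, 0]) cube([92, 92, 1162]);
translate([436, 221, 288]) cube([2098, 92, 99]);
translate([436, 221, 897]) cube([2098, 92, 99]);
translate([603, 313, 89]) cube([74, 23, 1096]);
translate([844, 313, 89]) cube([74, 23, 1096]);
translate([1085, 313, 89]) cube([74, 23, 1096]);
translate([1326, 313, 89]) cube([74, 23, 1096]);
translate([1567, 313, 89]) cube([74, 23, 1096]);
translate([1808, 313, 89]) cube([74, 23, 1096]);
translate([2049, 313, 89]) cube([74, 23, 1096]);
translate([2290, 313, 89]) cube([74, 23, 1096]);


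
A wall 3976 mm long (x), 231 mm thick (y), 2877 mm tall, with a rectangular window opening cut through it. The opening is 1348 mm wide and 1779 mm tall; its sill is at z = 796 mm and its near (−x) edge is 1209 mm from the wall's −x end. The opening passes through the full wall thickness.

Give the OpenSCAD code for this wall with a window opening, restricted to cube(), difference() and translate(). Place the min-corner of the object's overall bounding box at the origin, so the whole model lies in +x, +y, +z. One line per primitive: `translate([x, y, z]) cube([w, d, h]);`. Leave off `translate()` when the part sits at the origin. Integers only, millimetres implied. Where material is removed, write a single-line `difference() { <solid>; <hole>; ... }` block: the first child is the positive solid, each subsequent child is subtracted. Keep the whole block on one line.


difference() { cube([3976, 231, 2877]); translate([1209, 0, 796]) cube([1348, 231, 1779]); }


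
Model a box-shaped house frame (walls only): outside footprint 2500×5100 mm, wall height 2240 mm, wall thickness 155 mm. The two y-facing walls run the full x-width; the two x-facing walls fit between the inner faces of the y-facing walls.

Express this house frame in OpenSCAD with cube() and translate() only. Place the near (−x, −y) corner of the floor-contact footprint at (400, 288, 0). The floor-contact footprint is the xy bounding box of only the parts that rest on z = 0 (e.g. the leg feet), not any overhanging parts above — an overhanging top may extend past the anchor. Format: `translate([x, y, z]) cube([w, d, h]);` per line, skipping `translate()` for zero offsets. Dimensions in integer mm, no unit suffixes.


translate([400, 288, 0]) cube([2500, 155, 2240]);
translate([400, 5233, 0]) cube([2500, 155, 2240]);
translate([400, 443, 0]) cube([155, 4790, 2240]);
translate([2745, 443, 0]) cube([155, 4790, 2240]);


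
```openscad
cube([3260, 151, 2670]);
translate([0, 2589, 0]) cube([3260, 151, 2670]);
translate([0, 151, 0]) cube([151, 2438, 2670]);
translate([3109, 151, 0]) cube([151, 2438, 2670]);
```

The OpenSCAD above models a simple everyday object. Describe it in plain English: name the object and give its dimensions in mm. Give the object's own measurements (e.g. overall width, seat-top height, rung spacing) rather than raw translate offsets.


The wall frame of a small rectangular building: four walls, each 2670 mm tall and 151 mm thick, enclosing a footprint 3260 mm (x) by 2740 mm (y) outside-to-outside, with no floor or roof. The front and back walls (the −y and +y sides) span the full width; the two side walls fit between them.


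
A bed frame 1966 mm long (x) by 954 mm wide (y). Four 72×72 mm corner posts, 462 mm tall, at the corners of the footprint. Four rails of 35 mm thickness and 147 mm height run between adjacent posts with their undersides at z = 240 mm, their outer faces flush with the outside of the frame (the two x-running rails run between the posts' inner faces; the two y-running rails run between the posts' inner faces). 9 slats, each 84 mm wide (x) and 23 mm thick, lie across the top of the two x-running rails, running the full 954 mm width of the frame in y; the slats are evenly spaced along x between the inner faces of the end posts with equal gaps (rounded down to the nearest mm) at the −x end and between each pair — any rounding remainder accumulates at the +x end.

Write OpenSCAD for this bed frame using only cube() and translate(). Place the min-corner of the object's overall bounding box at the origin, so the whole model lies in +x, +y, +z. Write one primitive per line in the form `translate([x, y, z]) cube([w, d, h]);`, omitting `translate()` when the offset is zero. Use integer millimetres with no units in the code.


cube([72, 72, 462]);
translate([0, 882, 0]) cube([72, 72, 462]);
translate([1894, 0, 0]) cube([72, 72, 462]);
translate([1894, 882, 0]) cube([72, 72, 462]);
translate([72, 0, 240]) cube([1822, 35, 147]);
translate([72, 919, 240]) cube([1822, 35, 147]);
translate([0, 72, 240]) cube([35, 810, 147]);
translate([1931, 72, 240]) cube([35, 810, 147]);
translate([178, 0, 387]) cube([84, 954, 23]);
translate([368, 0, 387]) cube([84, 954, 23]);
translate([558, 0, 387]) cube([84, 954, 23]);
translate([748, 0, 387]) cube([84, 954, 23]);
translate([938, 0, 387]) cube([84, 954, 23]);
translate([1128, 0, 387]) cube([84, 954, 23]);
translate([1318, 0, 387]) cube([84, 954, 23]);
translate([1508, 0, 387]) cube([84, 954, 23]);
translate([1698, 0, 387]) cube([84, 954, 23]);


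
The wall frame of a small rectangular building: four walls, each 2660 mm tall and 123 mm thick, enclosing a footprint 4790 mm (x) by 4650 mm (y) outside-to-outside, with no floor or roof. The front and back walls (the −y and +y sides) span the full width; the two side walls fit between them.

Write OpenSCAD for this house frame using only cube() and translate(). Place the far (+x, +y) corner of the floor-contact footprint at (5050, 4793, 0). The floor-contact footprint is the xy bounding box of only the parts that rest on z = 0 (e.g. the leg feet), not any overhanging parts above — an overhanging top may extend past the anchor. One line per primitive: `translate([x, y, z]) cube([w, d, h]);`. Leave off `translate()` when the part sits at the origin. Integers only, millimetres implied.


translate([260, 143, 0]) cube([4790, 123, 2660]);
translate([260, 4670, 0]) cube([4790, 123, 2660]);
translate([260, 266, 0]) cube([123, 4404, 2660]);
translate([4927, 266, 0]) cube([123, 4404, 2660]);
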